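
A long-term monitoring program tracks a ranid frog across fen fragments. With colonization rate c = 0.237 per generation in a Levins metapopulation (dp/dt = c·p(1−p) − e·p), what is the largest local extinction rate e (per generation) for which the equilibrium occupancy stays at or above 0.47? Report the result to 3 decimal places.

1 − e/c ≥ 0.47 ⇒ e ≤ c(1 − 0.47) = 0.237 × 0.5300.
e_max = 0.1256.

0.126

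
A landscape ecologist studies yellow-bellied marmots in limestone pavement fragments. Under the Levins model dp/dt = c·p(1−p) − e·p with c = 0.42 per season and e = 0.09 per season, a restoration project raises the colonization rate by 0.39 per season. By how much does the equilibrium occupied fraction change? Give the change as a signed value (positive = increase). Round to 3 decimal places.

0.103

Before: p* = 1 − 0.09/0.42 = 0.7857.
After the change, c = 0.81, e = 0.09, so p* = 1 − 0.09/0.81 = 0.8889.
Δp* = 0.8889 − 0.7857 = +0.1032.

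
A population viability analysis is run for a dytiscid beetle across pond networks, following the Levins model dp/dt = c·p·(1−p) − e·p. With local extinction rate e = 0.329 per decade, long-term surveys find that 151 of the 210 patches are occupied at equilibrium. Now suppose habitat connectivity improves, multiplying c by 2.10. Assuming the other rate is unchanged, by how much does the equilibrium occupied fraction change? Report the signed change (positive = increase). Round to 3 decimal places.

0.147

Observed p* = 151/210 = 0.71905.
Balance c(1−p*) = e gives c = e/(1 − 0.71905) = 0.329/0.28095 = 1.17103.
New p* = 1 − e/c = 1 − 0.32900/2.45916 = 0.86621.
Δp* = 0.86621 − 0.71905 = +0.14716.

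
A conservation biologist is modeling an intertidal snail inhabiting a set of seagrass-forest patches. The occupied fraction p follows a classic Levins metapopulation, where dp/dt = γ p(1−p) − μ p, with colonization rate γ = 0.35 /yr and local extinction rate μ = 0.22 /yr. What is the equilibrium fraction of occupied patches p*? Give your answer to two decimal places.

Setting dp/dt = 0 and dividing through by p* gives γ·(1−p*) = μ.
So p* = 1 − μ/γ = 1 − 0.22/0.35 = 1 − 0.6286 = 0.3714.

0.37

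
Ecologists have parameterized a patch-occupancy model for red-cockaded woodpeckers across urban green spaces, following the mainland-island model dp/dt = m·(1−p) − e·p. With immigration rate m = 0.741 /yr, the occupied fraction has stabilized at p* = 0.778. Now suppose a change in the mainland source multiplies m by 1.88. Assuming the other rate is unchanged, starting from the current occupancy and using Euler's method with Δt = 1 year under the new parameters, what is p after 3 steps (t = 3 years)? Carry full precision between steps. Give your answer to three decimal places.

0.888

Balance m(1−p*) = e·p* gives e = m(1−p*)/p* = 0.741×0.22200/0.77800 = 0.21144.
Starting from p₀ = 0.77800; update p ← p + (dp/dt)·Δt with the new parameters.
t = 1: p = 0.77800 + (+0.14476) = 0.92276
t = 2: p = 0.92276 + (-0.08751) = 0.83525
t = 3: p = 0.83525 + (+0.05290) = 0.88815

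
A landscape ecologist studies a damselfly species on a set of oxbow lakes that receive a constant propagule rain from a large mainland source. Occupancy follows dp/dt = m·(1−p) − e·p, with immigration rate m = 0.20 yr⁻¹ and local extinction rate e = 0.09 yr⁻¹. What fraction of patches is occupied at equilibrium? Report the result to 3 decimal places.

0.690

At equilibrium the propagule rain into empty patches balances local extinction: m(1−p*) = e·p*.
p* = m/(m+e) = 0.20/(0.20+0.09) = 0.20/0.2900 = 0.6897.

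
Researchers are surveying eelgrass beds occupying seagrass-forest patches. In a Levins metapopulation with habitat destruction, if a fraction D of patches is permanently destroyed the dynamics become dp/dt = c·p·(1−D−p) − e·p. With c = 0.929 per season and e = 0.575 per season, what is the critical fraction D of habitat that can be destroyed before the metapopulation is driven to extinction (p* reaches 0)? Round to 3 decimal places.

0.381

The nontrivial equilibrium is p* = (1−D) − e/c; extinction occurs when this hits zero.
So D_crit = 1 − e/c = 1 − 0.575/0.929 = 1 − 0.6189 = 0.3811.
Note this equals the original equilibrium occupancy — the Levins extinction-debt result.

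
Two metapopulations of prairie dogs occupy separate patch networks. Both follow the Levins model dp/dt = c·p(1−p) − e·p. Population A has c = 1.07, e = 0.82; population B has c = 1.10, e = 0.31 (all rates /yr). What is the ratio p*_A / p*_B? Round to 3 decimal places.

0.325

A: p*_A = 1 − 0.82/1.07 = 0.2336.
B: p*_B = 1 − 0.31/1.10 = 0.7182.
p*_A / p*_B = 0.2336/0.7182 = 0.3253.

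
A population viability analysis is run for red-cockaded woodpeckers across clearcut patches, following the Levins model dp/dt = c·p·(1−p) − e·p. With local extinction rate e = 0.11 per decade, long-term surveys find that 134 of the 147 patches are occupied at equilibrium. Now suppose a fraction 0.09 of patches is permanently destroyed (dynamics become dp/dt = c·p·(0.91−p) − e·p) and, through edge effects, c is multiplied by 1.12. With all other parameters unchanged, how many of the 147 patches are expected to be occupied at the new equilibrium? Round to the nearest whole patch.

Observed p* = 134/147 = 0.91156.
Balance c(1−p*) = e gives c = e/(1 − 0.91156) = 0.11/0.08844 = 1.24378.
New p* = 0.91 − e/c = 0.91 − 0.11000/1.39303 = 0.83104.
Expected occupied = 147 × 0.83104 = 122.16 ≈ 122.

122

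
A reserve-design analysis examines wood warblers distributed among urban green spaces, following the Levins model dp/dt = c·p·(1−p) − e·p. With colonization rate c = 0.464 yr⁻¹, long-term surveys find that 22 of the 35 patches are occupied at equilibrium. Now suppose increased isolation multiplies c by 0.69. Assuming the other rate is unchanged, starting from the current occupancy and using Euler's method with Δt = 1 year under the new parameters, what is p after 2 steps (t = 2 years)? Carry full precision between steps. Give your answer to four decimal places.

0.5696

Observed p* = 22/35 = 0.62857.
Balance c(1−p*) = e gives e = 0.464×(1 − 0.62857) = 0.17234.
Starting from p₀ = 0.62857; update p ← p + (dp/dt)·Δt with the new parameters.
  1  |  dp/dt·Δt = -0.033582  |  p_1 = 0.594989
  2  |  dp/dt·Δt = -0.025391  |  p_2 = 0.569598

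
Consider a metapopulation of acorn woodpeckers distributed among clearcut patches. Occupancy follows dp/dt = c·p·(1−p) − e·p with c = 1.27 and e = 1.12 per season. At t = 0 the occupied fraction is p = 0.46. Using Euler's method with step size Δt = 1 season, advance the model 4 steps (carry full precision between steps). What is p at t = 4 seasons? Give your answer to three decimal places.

Update rule: p ← p + [c·p·(1−p) − e·p]·Δt with Δt = 1.
step 1: Δp = -0.19973, p = 0.26027
step 2: Δp = -0.04699, p = 0.21328
step 3: Δp = -0.02578, p = 0.18750
step 4: Δp = -0.01652, p = 0.17098

0.171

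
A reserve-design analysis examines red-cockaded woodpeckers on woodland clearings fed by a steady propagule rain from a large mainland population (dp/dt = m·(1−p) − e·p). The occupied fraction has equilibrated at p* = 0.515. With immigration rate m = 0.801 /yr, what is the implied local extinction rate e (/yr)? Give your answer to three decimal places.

0.754

At equilibrium m(1−p*) = e·p*, so e = m(1−p*)/p*.
e = 0.801 × 0.4850 / 0.515 = 0.7543.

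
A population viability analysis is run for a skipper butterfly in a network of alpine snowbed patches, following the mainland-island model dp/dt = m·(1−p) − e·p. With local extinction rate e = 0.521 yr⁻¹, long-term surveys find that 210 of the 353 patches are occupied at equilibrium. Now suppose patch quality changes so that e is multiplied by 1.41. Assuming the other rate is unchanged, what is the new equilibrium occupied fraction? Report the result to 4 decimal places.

Observed p* = 210/353 = 0.59490.
Balance m(1−p*) = e·p* gives m = e·p*/(1−p*) = 0.521×0.59490/0.40510 = 0.76510.
New p* = m/(m+e) = 0.76510/(0.76510+0.73461) = 0.51017.

0.5102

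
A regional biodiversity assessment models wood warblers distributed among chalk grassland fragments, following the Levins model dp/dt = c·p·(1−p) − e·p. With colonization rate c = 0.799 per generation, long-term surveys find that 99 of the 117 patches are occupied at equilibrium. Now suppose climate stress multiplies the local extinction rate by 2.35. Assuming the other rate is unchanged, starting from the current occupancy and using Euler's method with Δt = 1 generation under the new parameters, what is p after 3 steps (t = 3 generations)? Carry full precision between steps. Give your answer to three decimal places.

Observed p* = 99/117 = 0.84615.
Balance c(1−p*) = e gives e = 0.799×(1 − 0.84615) = 0.12292.
Starting from p₀ = 0.84615; update p ← p + (dp/dt)·Δt with the new parameters.
  1  |  dp/dt·Δt = -0.140416  |  p_1 = 0.705738
  2  |  dp/dt·Δt = -0.037936  |  p_2 = 0.667802
  3  |  dp/dt·Δt = -0.015655  |  p_3 = 0.652147

0.652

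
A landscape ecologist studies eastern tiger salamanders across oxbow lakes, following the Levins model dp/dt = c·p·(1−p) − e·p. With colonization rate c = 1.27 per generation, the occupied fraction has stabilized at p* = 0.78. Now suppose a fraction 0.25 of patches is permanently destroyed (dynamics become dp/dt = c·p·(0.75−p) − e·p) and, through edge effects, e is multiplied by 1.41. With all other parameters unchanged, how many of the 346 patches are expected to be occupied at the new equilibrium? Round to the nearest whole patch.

152

Balance c(1−p*) = e gives e = 1.27×(1 − 0.78000) = 0.27940.
New p* = 0.75 − e/c = 0.75 − 0.39395/1.27000 = 0.43980.
Expected occupied = 346 × 0.43980 = 152.17 ≈ 152.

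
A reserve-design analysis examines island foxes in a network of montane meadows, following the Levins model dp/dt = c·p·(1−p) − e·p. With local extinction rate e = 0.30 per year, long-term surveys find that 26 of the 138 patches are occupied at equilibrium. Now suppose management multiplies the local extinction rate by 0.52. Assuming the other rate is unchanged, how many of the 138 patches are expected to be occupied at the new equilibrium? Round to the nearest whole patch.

Observed p* = 26/138 = 0.18841.
Balance c(1−p*) = e gives c = e/(1 − 0.18841) = 0.30/0.81159 = 0.36964.
New p* = 1 − e/c = 1 − 0.15600/0.36964 = 0.57797.
Expected occupied = 138 × 0.57797 = 79.76 ≈ 80.

80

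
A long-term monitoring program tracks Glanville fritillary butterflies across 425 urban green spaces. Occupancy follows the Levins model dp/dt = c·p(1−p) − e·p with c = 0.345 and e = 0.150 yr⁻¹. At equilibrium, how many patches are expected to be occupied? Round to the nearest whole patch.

240

p* = 1 − e/c = 1 − 0.150/0.345 = 0.5652.
Expected occupied patches = N × p* = 425 × 0.5652 = 240.22 ≈ 240.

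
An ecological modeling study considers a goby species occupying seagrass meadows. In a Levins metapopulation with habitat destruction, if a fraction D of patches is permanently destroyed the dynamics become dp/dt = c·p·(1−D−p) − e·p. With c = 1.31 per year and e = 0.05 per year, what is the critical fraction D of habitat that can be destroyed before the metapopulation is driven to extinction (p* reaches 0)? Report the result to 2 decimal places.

The nontrivial equilibrium is p* = (1−D) − e/c; extinction occurs when this hits zero.
So D_crit = 1 − e/c = 1 − 0.05/1.31 = 1 − 0.0382 = 0.9618.
This equals the undisturbed p*, a classic result of Lande's extension.

0.96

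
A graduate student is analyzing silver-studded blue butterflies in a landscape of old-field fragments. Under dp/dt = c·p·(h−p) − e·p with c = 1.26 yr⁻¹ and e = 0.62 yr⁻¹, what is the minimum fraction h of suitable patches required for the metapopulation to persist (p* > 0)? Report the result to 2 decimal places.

0.49

p* = h − e/c is positive only when h > e/c.
h_min = e/c = 0.62/1.26 = 0.4921.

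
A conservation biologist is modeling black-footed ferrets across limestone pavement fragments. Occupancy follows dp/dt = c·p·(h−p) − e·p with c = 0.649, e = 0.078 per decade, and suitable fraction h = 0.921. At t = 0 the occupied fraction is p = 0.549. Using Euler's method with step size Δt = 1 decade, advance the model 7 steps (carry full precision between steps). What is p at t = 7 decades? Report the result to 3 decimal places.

0.798

Update rule: p ← p + [c·p·(h−p) − e·p]·Δt with Δt = 1.
step 1: Δp = +0.08972, p = 0.63872
step 2: Δp = +0.06719, p = 0.70591
step 3: Δp = +0.04348, p = 0.74939
step 4: Δp = +0.02501, p = 0.77440
step 5: Δp = +0.01327, p = 0.78768
step 6: Δp = +0.00672, p = 0.79439
step 7: Δp = +0.00331, p = 0.79770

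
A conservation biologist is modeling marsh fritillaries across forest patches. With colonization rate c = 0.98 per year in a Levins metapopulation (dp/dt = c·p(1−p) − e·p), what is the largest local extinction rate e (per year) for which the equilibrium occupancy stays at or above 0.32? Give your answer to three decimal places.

0.666

1 − e/c ≥ 0.32 ⇒ e ≤ c(1 − 0.32) = 0.98 × 0.6800.
e_max = 0.6664.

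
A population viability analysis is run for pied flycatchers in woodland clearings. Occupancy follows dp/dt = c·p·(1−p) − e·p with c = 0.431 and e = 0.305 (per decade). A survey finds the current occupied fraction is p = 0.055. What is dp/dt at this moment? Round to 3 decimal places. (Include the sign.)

0.006

Colonization term: c·p·(1−p) = 0.431×0.055×0.9450 = 0.02240.
Extinction term: e·p = 0.01677.
dp/dt = 0.02240 − 0.01677 = 0.00563.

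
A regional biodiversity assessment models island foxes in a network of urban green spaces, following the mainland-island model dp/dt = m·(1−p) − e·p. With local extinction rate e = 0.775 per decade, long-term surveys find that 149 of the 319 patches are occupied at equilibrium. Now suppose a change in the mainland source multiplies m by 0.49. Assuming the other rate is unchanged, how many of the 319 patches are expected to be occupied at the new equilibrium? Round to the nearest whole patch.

96

Observed p* = 149/319 = 0.46708.
Balance m(1−p*) = e·p* gives m = e·p*/(1−p*) = 0.775×0.46708/0.53292 = 0.67925.
New p* = m/(m+e) = 0.33283/(0.33283+0.77500) = 0.30043.
Expected occupied = 319 × 0.30043 = 95.84 ≈ 96.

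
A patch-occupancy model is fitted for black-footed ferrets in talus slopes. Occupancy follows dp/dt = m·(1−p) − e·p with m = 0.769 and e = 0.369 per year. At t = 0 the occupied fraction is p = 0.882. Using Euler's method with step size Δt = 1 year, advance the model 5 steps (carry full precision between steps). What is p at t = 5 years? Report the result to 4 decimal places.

Update rule: p ← p + [m·(1−p) − e·p]·Δt with Δt = 1.
step 1: Δp = -0.23472, p = 0.64728
step 2: Δp = +0.03239, p = 0.67967
step 3: Δp = -0.00447, p = 0.67520
step 4: Δp = +0.00062, p = 0.67582
step 5: Δp = -0.00009, p = 0.67574

0.6757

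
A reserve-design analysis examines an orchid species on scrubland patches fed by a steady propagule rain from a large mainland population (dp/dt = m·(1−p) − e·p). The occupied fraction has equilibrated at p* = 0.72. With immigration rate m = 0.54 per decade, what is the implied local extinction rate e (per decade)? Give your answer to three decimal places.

At equilibrium m(1−p*) = e·p*, so e = m(1−p*)/p*.
e = 0.54 × 0.2800 / 0.72 = 0.2100.

0.210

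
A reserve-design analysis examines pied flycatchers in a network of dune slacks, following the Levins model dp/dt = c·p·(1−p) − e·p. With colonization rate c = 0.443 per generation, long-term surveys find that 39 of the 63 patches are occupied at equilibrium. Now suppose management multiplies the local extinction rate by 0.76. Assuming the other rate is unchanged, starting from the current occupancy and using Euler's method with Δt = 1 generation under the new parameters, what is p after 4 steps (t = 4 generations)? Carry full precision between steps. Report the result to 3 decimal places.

0.687

Observed p* = 39/63 = 0.61905.
Balance c(1−p*) = e gives e = 0.443×(1 − 0.61905) = 0.16876.
Starting from p₀ = 0.61905; update p ← p + (dp/dt)·Δt with the new parameters.
  1  |  dp/dt·Δt = +0.025073  |  p_1 = 0.644121
  2  |  dp/dt·Δt = +0.018934  |  p_2 = 0.663055
  3  |  dp/dt·Δt = +0.013929  |  p_3 = 0.676984
  4  |  dp/dt·Δt = +0.010044  |  p_4 = 0.687029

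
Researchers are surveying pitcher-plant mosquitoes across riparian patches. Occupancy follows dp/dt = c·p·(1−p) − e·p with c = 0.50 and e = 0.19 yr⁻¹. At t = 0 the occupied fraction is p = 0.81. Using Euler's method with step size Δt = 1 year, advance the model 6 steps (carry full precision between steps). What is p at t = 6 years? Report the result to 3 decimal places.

0.634

Update rule: p ← p + [c·p·(1−p) − e·p]·Δt with Δt = 1.
step 1: Δp = -0.07695, p = 0.73305
step 2: Δp = -0.04144, p = 0.69161
step 3: Δp = -0.02476, p = 0.66685
step 4: Δp = -0.01562, p = 0.65123
step 5: Δp = -0.01017, p = 0.64106
step 6: Δp = -0.00675, p = 0.63431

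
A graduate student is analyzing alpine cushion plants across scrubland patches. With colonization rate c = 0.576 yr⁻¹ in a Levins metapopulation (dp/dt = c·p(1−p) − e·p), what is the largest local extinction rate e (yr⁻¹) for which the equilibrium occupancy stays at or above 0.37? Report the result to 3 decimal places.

0.363

1 − e/c ≥ 0.37 ⇒ e ≤ c(1 − 0.37) = 0.576 × 0.6300.
e_max = 0.3629.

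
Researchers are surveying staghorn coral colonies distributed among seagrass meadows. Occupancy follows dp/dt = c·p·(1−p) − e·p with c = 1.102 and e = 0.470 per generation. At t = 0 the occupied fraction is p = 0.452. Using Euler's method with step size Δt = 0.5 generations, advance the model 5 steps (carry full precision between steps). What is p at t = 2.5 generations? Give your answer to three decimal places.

0.549

Update rule: p ← p + [c·p·(1−p) − e·p]·Δt with Δt = 0.5.
p: 0.45200 → 0.48226  (Δp = +0.03026)
p: 0.48226 → 0.50651  (Δp = +0.02425)
p: 0.50651 → 0.52520  (Δp = +0.01870)
p: 0.52520 → 0.53918  (Δp = +0.01398)
p: 0.53918 → 0.54938  (Δp = +0.01020)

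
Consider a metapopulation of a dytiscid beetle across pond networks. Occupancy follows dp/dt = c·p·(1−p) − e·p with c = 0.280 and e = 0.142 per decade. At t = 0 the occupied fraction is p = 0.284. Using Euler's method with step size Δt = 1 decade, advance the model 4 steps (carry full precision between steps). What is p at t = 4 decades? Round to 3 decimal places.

Update rule: p ← p + [c·p·(1−p) − e·p]·Δt with Δt = 1.
t = 1: p = 0.28400 + (+0.01661) = 0.30061
t = 2: p = 0.30061 + (+0.01618) = 0.31679
t = 3: p = 0.31679 + (+0.01562) = 0.33241
t = 4: p = 0.33241 + (+0.01493) = 0.34734

0.347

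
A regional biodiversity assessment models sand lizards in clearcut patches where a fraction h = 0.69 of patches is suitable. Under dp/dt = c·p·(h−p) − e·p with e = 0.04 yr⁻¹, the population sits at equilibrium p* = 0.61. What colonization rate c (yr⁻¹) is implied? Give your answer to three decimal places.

At equilibrium c(h−p*) = e, so c = e/(h−p*).
c = 0.04/(0.69 − 0.61) = 0.04/0.0800 = 0.5000.

0.500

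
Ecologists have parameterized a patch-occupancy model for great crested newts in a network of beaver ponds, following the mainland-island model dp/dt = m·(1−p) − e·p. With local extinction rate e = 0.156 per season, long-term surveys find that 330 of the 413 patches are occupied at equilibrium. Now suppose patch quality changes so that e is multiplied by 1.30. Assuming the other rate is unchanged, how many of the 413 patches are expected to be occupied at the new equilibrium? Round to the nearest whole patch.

311

Observed p* = 330/413 = 0.79903.
Balance m(1−p*) = e·p* gives m = e·p*/(1−p*) = 0.156×0.79903/0.20097 = 0.62024.
New p* = m/(m+e) = 0.62024/(0.62024+0.20280) = 0.75360.
Expected occupied = 413 × 0.75360 = 311.24 ≈ 311.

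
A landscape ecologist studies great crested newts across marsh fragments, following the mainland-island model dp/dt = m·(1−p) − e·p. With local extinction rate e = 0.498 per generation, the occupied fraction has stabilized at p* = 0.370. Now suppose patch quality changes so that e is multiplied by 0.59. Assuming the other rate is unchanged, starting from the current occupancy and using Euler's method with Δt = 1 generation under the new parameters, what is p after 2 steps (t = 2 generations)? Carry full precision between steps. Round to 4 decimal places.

Balance m(1−p*) = e·p* gives m = e·p*/(1−p*) = 0.498×0.37000/0.63000 = 0.29248.
Starting from p₀ = 0.37000; update p ← p + (dp/dt)·Δt with the new parameters.
t = 1: p = 0.37000 + (+0.07555) = 0.44555
t = 2: p = 0.44555 + (+0.03125) = 0.47680

0.4768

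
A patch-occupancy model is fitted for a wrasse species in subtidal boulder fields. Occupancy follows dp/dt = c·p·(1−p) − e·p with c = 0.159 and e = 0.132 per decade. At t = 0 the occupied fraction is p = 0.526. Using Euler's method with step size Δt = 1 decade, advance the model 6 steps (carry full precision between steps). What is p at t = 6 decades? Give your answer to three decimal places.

0.395

Update rule: p ← p + [c·p·(1−p) − e·p]·Δt with Δt = 1.
p: 0.52600 → 0.49621  (Δp = -0.02979)
p: 0.49621 → 0.47046  (Δp = -0.02575)
p: 0.47046 → 0.44797  (Δp = -0.02249)
p: 0.44797 → 0.42816  (Δp = -0.01981)
p: 0.42816 → 0.41057  (Δp = -0.01759)
p: 0.41057 → 0.39485  (Δp = -0.01572)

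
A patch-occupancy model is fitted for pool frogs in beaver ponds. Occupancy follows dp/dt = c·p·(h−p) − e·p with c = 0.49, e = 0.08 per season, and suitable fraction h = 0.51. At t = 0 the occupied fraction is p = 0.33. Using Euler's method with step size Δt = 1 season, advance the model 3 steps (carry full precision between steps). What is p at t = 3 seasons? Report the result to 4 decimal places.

Update rule: p ← p + [c·p·(h−p) − e·p]·Δt with Δt = 1.
p: 0.33000 → 0.33271  (Δp = +0.00271)
p: 0.33271 → 0.33499  (Δp = +0.00229)
p: 0.33499 → 0.33692  (Δp = +0.00193)

0.3369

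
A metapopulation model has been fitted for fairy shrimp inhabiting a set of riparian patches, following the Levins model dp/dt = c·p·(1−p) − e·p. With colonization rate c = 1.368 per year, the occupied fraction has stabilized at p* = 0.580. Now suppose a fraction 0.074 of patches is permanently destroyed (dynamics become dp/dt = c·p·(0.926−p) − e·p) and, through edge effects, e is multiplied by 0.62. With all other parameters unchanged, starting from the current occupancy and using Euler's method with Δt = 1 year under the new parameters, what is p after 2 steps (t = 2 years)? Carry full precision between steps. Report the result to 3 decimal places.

Balance c(1−p*) = e gives e = 1.368×(1 − 0.58000) = 0.57456.
Starting from p₀ = 0.58000; update p ← p + (dp/dt)·Δt with the new parameters.
step 1: Δp = +0.06792, p = 0.64792
step 2: Δp = +0.01567, p = 0.66359

0.664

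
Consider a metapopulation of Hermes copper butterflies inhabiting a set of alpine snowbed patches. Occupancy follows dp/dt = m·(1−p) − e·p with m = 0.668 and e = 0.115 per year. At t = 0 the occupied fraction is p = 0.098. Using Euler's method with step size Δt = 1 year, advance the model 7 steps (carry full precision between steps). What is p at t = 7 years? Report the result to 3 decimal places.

Update rule: p ← p + [m·(1−p) − e·p]·Δt with Δt = 1.
p: 0.09800 → 0.68927  (Δp = +0.59127)
p: 0.68927 → 0.81757  (Δp = +0.12830)
p: 0.81757 → 0.84541  (Δp = +0.02784)
p: 0.84541 → 0.85145  (Δp = +0.00604)
p: 0.85145 → 0.85277  (Δp = +0.00131)
p: 0.85277 → 0.85305  (Δp = +0.00028)
p: 0.85305 → 0.85311  (Δp = +0.00006)

0.853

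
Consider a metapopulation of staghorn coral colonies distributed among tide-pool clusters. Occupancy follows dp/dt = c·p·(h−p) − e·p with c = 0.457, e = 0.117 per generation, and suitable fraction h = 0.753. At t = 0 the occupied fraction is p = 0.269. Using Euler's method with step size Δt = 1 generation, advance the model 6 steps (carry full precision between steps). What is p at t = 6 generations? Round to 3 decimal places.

Update rule: p ← p + [c·p·(h−p) − e·p]·Δt with Δt = 1.
t = 1: p = 0.26900 + (+0.02803) = 0.29703
t = 2: p = 0.29703 + (+0.02714) = 0.32417
t = 3: p = 0.32417 + (+0.02560) = 0.34977
t = 4: p = 0.34977 + (+0.02353) = 0.37330
t = 5: p = 0.37330 + (+0.02110) = 0.39440
t = 6: p = 0.39440 + (+0.01849) = 0.41289

0.413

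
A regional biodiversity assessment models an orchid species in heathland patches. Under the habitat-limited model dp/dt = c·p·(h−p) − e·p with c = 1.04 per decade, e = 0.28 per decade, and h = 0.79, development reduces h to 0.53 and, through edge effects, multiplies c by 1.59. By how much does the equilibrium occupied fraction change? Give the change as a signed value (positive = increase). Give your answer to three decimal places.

-0.160

Before: p* = h − e/c = 0.79 − 0.28/1.04 = 0.79 − 0.2692 = 0.5208.
After: c = 1.6536, e = 0.28, h = 0.53; p* = 0.53 − 0.28/1.6536 = 0.3607.
Δp* = 0.3607 − 0.5208 = -0.1601.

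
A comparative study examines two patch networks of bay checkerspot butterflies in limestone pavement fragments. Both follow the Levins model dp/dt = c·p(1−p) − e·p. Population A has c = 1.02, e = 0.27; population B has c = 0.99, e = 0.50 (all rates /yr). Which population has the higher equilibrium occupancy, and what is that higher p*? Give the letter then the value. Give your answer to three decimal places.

A, 0.735

A: p*_A = 1 − 0.27/1.02 = 0.7353.
B: p*_B = 1 − 0.50/0.99 = 0.4949.
A is higher at 0.7353.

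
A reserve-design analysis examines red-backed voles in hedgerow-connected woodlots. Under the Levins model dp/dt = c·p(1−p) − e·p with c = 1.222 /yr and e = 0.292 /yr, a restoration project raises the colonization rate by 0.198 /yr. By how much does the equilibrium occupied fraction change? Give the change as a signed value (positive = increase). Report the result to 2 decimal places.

Before: p* = 1 − 0.292/1.222 = 0.7610.
After the change, c = 1.42, e = 0.292, so p* = 1 − 0.292/1.42 = 0.7944.
Δp* = 0.7944 − 0.7610 = +0.0333.

0.03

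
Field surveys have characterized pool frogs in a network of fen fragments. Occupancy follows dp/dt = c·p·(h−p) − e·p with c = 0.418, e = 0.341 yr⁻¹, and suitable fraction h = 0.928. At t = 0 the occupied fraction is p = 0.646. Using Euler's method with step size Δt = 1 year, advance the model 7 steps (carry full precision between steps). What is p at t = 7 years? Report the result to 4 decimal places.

Update rule: p ← p + [c·p·(h−p) − e·p]·Δt with Δt = 1.
  1  |  dp/dt·Δt = -0.144138  |  p_1 = 0.501862
  2  |  dp/dt·Δt = -0.081740  |  p_2 = 0.420122
  3  |  dp/dt·Δt = -0.054072  |  p_3 = 0.366049
  4  |  dp/dt·Δt = -0.038839  |  p_4 = 0.327210
  5  |  dp/dt·Δt = -0.029406  |  p_5 = 0.297803
  6  |  dp/dt·Δt = -0.023103  |  p_6 = 0.274700
  7  |  dp/dt·Δt = -0.018658  |  p_7 = 0.256043

0.2560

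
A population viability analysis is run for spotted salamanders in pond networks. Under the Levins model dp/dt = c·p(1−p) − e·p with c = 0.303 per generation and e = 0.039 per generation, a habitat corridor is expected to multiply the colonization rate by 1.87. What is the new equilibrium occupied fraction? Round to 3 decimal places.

Before: p* = 1 − 0.039/0.303 = 0.8713.
After the change, c = 0.56661, e = 0.039, so p* = 1 − 0.039/0.56661 = 0.9312.

0.931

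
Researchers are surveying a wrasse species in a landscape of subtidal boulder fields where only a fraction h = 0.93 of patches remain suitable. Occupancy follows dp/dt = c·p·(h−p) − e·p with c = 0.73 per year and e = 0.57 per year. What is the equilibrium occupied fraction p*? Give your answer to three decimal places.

Setting dp/dt = 0 and dividing by p* gives c·(h−p*) = e.
So p* = h − e/c = 0.93 − 0.57/0.73 = 0.93 − 0.7808 = 0.1492.

0.149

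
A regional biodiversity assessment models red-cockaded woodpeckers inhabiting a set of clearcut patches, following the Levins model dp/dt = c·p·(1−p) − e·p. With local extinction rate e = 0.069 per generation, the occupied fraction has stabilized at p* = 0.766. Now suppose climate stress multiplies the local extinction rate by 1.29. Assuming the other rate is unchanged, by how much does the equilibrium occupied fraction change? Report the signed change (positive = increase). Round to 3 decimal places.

-0.068

Balance c(1−p*) = e gives c = e/(1 − 0.76600) = 0.069/0.23400 = 0.29487.
New p* = 1 − e/c = 1 − 0.08901/0.29487 = 0.69814.
Δp* = 0.69814 − 0.76600 = -0.06786.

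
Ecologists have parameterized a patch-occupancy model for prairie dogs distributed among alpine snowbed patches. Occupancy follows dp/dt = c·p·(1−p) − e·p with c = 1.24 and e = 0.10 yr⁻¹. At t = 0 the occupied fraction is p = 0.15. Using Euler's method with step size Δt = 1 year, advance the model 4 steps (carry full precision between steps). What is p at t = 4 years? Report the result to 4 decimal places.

0.9144

Update rule: p ← p + [c·p·(1−p) − e·p]·Δt with Δt = 1.
step 1: Δp = +0.14310, p = 0.29310
step 2: Δp = +0.22761, p = 0.52071
step 3: Δp = +0.25740, p = 0.77811
step 4: Δp = +0.13628, p = 0.91439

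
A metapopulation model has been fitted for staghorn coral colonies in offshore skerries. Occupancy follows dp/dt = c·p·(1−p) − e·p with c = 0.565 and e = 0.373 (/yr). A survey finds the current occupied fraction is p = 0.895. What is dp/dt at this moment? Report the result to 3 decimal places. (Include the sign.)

-0.281

Colonization term: c·p·(1−p) = 0.565×0.895×0.1050 = 0.05310.
Extinction term: e·p = 0.33383.
dp/dt = 0.05310 − 0.33383 = -0.28074.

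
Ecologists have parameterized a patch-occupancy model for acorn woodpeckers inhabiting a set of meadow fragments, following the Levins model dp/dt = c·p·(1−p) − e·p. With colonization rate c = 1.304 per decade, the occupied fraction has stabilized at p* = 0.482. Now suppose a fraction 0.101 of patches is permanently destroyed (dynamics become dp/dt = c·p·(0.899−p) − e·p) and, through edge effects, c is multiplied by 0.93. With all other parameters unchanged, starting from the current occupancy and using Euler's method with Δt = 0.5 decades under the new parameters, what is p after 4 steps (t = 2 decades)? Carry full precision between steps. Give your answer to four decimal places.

0.3833

Balance c(1−p*) = e gives e = 1.304×(1 − 0.48200) = 0.67547.
Starting from p₀ = 0.48200; update p ← p + (dp/dt)·Δt with the new parameters.
t = 0.5: p = 0.48200 + (-0.04091) = 0.44109
t = 1: p = 0.44109 + (-0.02650) = 0.41459
t = 1.5: p = 0.41459 + (-0.01825) = 0.39634
t = 2: p = 0.39634 + (-0.01306) = 0.38329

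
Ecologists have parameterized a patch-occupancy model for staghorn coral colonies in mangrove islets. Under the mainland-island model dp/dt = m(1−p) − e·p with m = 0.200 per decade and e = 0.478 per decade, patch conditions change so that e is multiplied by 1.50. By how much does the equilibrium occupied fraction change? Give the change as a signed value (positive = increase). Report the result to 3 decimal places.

Before: p* = 0.200/(0.200+0.478) = 0.2950.
After: m = 0.2, e = 0.717; p* = 0.2/0.9170 = 0.2181.
Δp* = 0.2181 − 0.2950 = -0.0769.

-0.077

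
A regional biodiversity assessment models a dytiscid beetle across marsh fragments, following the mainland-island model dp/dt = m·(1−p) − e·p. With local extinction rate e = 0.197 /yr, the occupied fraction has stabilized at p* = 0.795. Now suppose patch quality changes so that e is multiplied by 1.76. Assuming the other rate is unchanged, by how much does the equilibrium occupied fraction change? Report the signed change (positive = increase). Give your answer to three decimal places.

Balance m(1−p*) = e·p* gives m = e·p*/(1−p*) = 0.197×0.79500/0.20500 = 0.76398.
New p* = m/(m+e) = 0.76398/(0.76398+0.34672) = 0.68784.
Δp* = 0.68784 − 0.79500 = -0.10716.

-0.107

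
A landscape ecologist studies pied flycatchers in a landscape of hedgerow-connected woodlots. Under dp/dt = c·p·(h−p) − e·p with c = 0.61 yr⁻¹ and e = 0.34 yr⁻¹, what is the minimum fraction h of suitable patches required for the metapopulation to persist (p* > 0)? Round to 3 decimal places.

0.557

p* = h − e/c is positive only when h > e/c.
h_min = e/c = 0.34/0.61 = 0.5574.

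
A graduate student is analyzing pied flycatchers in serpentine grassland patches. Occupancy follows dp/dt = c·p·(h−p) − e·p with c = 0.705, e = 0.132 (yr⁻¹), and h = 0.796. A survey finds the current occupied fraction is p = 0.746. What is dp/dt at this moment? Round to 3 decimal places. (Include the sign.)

-0.072

Colonization term: c·p·(h−p) = 0.705×0.746×0.0500 = 0.02630.
Extinction term: e·p = 0.09847.
dp/dt = 0.02630 − 0.09847 = -0.07218.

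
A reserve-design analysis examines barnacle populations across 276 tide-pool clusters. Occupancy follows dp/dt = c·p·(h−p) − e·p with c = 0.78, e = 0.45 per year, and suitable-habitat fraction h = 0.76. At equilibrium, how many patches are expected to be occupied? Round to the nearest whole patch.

p* = h − e/c = 0.76 − 0.5769 = 0.1831.
Expected occupied patches = N × p* = 276 × 0.1831 = 50.53 ≈ 51.

51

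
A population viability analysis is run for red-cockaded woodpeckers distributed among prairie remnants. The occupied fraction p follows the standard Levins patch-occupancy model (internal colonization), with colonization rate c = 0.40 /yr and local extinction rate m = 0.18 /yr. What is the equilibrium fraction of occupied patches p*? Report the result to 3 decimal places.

0.550

Setting dp/dt = 0 and dividing through by p* gives c·(1−p*) = m.
So p* = 1 − m/c = 1 − 0.18/0.40 = 1 − 0.4500 = 0.5500.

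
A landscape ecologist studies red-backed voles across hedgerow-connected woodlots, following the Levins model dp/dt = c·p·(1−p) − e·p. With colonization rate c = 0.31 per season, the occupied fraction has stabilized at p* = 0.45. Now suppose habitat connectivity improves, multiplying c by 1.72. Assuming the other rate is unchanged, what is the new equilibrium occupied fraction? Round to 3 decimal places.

Balance c(1−p*) = e gives e = 0.31×(1 − 0.45000) = 0.17050.
New p* = 1 − e/c = 1 − 0.17050/0.53320 = 0.68023.

0.680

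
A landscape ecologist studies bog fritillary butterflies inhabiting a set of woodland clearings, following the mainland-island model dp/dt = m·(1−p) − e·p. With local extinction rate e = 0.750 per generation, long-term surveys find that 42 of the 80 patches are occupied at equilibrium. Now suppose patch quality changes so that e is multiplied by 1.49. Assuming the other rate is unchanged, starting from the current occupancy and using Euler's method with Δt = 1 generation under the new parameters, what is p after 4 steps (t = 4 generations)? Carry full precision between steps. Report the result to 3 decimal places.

0.505

Observed p* = 42/80 = 0.52500.
Balance m(1−p*) = e·p* gives m = e·p*/(1−p*) = 0.750×0.52500/0.47500 = 0.82895.
Starting from p₀ = 0.52500; update p ← p + (dp/dt)·Δt with the new parameters.
t = 1: p = 0.52500 + (-0.19294) = 0.33206
t = 2: p = 0.33206 + (+0.18261) = 0.51467
t = 3: p = 0.51467 + (-0.17283) = 0.34184
t = 4: p = 0.34184 + (+0.16357) = 0.50541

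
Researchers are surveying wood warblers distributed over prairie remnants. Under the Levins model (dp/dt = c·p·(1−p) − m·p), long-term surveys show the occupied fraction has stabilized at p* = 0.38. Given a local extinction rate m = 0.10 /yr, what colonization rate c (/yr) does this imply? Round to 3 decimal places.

At equilibrium c(1−p*) = m, so c = m/(1−p*).
c = 0.10/(1 − 0.38) = 0.10/0.6200 = 0.1613.

0.161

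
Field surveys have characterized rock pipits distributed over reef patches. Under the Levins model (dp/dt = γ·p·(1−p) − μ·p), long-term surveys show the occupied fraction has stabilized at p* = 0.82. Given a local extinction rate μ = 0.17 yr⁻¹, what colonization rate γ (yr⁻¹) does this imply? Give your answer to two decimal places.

At equilibrium γ(1−p*) = μ, so γ = μ/(1−p*).
γ = 0.17/(1 − 0.82) = 0.17/0.1800 = 0.9444.

0.94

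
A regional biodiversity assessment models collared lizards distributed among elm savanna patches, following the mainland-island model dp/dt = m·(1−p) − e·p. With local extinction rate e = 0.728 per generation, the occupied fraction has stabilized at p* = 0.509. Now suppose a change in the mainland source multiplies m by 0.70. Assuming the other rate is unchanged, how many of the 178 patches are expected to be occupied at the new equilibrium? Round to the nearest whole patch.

75

Balance m(1−p*) = e·p* gives m = e·p*/(1−p*) = 0.728×0.50900/0.49100 = 0.75469.
New p* = m/(m+e) = 0.52828/(0.52828+0.72800) = 0.42051.
Expected occupied = 178 × 0.42051 = 74.85 ≈ 75.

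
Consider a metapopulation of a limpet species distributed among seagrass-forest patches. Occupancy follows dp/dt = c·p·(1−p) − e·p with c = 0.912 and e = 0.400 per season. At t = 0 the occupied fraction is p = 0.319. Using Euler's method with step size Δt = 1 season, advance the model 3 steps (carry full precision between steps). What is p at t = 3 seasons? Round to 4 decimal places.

0.4961

Update rule: p ← p + [c·p·(1−p) − e·p]·Δt with Δt = 1.
p: 0.31900 → 0.38952  (Δp = +0.07052)
p: 0.38952 → 0.45058  (Δp = +0.06106)
p: 0.45058 → 0.49612  (Δp = +0.04554)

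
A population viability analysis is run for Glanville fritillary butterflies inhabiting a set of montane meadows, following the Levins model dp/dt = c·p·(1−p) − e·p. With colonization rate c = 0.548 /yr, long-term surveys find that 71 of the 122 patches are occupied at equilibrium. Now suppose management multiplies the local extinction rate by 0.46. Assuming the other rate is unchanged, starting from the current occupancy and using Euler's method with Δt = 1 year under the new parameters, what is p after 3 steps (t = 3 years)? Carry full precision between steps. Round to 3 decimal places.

Observed p* = 71/122 = 0.58197.
Balance c(1−p*) = e gives e = 0.548×(1 − 0.58197) = 0.22908.
Starting from p₀ = 0.58197; update p ← p + (dp/dt)·Δt with the new parameters.
  1  |  dp/dt·Δt = +0.071992  |  p_1 = 0.653959
  2  |  dp/dt·Δt = +0.055098  |  p_2 = 0.709057
  3  |  dp/dt·Δt = +0.038331  |  p_3 = 0.747388

0.747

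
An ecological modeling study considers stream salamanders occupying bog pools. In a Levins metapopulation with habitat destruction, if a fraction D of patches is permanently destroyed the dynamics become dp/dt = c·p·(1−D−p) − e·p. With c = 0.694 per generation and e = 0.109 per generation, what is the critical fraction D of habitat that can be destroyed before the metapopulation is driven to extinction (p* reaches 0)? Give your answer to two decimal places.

The nontrivial equilibrium is p* = (1−D) − e/c; extinction occurs when this hits zero.
So D_crit = 1 − e/c = 1 − 0.109/0.694 = 1 − 0.1571 = 0.8429.
This equals the undisturbed p*, a classic result of Lande's extension.

0.84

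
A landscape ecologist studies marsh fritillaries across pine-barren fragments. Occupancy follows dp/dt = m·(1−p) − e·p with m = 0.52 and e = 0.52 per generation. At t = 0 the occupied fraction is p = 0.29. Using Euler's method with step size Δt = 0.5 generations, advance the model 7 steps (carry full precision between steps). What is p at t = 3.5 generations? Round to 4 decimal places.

0.4988

Update rule: p ← p + [m·(1−p) − e·p]·Δt with Δt = 0.5.
  1  |  dp/dt·Δt = +0.109200  |  p_1 = 0.399200
  2  |  dp/dt·Δt = +0.052416  |  p_2 = 0.451616
  3  |  dp/dt·Δt = +0.025160  |  p_3 = 0.476776
  4  |  dp/dt·Δt = +0.012077  |  p_4 = 0.488852
  5  |  dp/dt·Δt = +0.005797  |  p_5 = 0.494649
  6  |  dp/dt·Δt = +0.002782  |  p_6 = 0.497432
  7  |  dp/dt·Δt = +0.001336  |  p_7 = 0.498767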